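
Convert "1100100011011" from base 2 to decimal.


Input: "1100100011011" in base 2
Positional expansion:
  Digit '1' (value 1) x 2^12 = 4096
  Digit '1' (value 1) x 2^11 = 2048
  Digit '0' (value 0) x 2^10 = 0
  Digit '0' (value 0) x 2^9 = 0
  Digit '1' (value 1) x 2^8 = 256
  Digit '0' (value 0) x 2^7 = 0
  Digit '0' (value 0) x 2^6 = 0
  Digit '0' (value 0) x 2^5 = 0
  Digit '1' (value 1) x 2^4 = 16
  Digit '1' (value 1) x 2^3 = 8
  Digit '0' (value 0) x 2^2 = 0
  Digit '1' (value 1) x 2^1 = 2
  Digit '1' (value 1) x 2^0 = 1
Sum = 6427

6427


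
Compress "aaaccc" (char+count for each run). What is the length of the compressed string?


Input: aaaccc
Runs:
  'a' x 3 => "a3"
  'c' x 3 => "c3"
Compressed: "a3c3"
Compressed length: 4

4


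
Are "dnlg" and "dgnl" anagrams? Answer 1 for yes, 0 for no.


Strings: "dnlg", "dgnl"
Sorted first:  dgln
Sorted second: dgln
Sorted forms match => anagrams

1


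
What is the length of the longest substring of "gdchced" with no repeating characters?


Input: "gdchced"
Sliding window (track last position of each char):
  Position 0 ('g'): window [0,0] length 1 -- new best
  Position 1 ('d'): window [0,1] length 2 -- new best
  Position 2 ('c'): window [0,2] length 3 -- new best
  Position 3 ('h'): window [0,3] length 4 -- new best
  Position 4 ('c'): repeat (last at 2), move window start to 3
  Position 4 ('c'): window [3,4] length 2
  Position 5 ('e'): window [3,5] length 3
  Position 6 ('d'): window [3,6] length 4
Longest substring with no repeats: "gdch" with length 4

4


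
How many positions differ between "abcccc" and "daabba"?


Comparing "abcccc" and "daabba" position by position:
  Position 0: 'a' vs 'd' => DIFFER
  Position 1: 'b' vs 'a' => DIFFER
  Position 2: 'c' vs 'a' => DIFFER
  Position 3: 'c' vs 'b' => DIFFER
  Position 4: 'c' vs 'b' => DIFFER
  Position 5: 'c' vs 'a' => DIFFER
Positions that differ: 6

6


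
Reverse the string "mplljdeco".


Input: mplljdeco
Reading characters right to left:
  Position 8: 'o'
  Position 7: 'c'
  Position 6: 'e'
  Position 5: 'd'
  Position 4: 'j'
  Position 3: 'l'
  Position 2: 'l'
  Position 1: 'p'
  Position 0: 'm'
Reversed: ocedjllpm

ocedjllpm


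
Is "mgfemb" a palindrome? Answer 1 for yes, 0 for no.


Input: mgfemb
Reversed: bmefgm
  Compare pos 0 ('m') with pos 5 ('b'): MISMATCH
  Compare pos 1 ('g') with pos 4 ('m'): MISMATCH
  Compare pos 2 ('f') with pos 3 ('e'): MISMATCH
Result: not a palindrome

0


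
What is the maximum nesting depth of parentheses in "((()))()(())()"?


Input: "((()))()(())()"
Tracking depth:
  Position 0 '(': depth becomes 1
  Position 1 '(': depth becomes 2
  Position 2 '(': depth becomes 3
  Position 3 ')': depth becomes 2
  Position 4 ')': depth becomes 1
  Position 5 ')': depth becomes 0
  Position 6 '(': depth becomes 1
  Position 7 ')': depth becomes 0
  Position 8 '(': depth becomes 1
  Position 9 '(': depth becomes 2
  Position 10 ')': depth becomes 1
  Position 11 ')': depth becomes 0
  Position 12 '(': depth becomes 1
  Position 13 ')': depth becomes 0
Maximum depth reached: 3

3


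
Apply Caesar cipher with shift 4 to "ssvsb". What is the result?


Caesar cipher: shift "ssvsb" by 4
  's' (pos 18) + 4 = pos 22 = 'w'
  's' (pos 18) + 4 = pos 22 = 'w'
  'v' (pos 21) + 4 = pos 25 = 'z'
  's' (pos 18) + 4 = pos 22 = 'w'
  'b' (pos 1) + 4 = pos 5 = 'f'
Result: wwzwf

wwzwf


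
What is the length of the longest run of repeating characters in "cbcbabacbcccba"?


Input: "cbcbabacbcccba"
Scanning for longest run:
  Position 1 ('b'): new char, reset run to 1
  Position 2 ('c'): new char, reset run to 1
  Position 3 ('b'): new char, reset run to 1
  Position 4 ('a'): new char, reset run to 1
  Position 5 ('b'): new char, reset run to 1
  Position 6 ('a'): new char, reset run to 1
  Position 7 ('c'): new char, reset run to 1
  Position 8 ('b'): new char, reset run to 1
  Position 9 ('c'): new char, reset run to 1
  Position 10 ('c'): continues run of 'c', length=2
  Position 11 ('c'): continues run of 'c', length=3
  Position 12 ('b'): new char, reset run to 1
  Position 13 ('a'): new char, reset run to 1
Longest run: 'c' with length 3

3


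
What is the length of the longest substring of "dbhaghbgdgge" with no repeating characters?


Input: "dbhaghbgdgge"
Sliding window (track last position of each char):
  Position 0 ('d'): window [0,0] length 1 -- new best
  Position 1 ('b'): window [0,1] length 2 -- new best
  Position 2 ('h'): window [0,2] length 3 -- new best
  Position 3 ('a'): window [0,3] length 4 -- new best
  Position 4 ('g'): window [0,4] length 5 -- new best
  Position 5 ('h'): repeat (last at 2), move window start to 3
  Position 5 ('h'): window [3,5] length 3
  Position 6 ('b'): window [3,6] length 4
  Position 7 ('g'): repeat (last at 4), move window start to 5
  Position 7 ('g'): window [5,7] length 3
  Position 8 ('d'): window [5,8] length 4
  Position 9 ('g'): repeat (last at 7), move window start to 8
  Position 9 ('g'): window [8,9] length 2
  Position 10 ('g'): repeat (last at 9), move window start to 10
  Position 10 ('g'): window [10,10] length 1
  Position 11 ('e'): window [10,11] length 2
Longest substring with no repeats: "dbhag" with length 5

5


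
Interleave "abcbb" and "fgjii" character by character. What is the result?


Interleaving "abcbb" and "fgjii":
  Position 0: 'a' from first, 'f' from second => "af"
  Position 1: 'b' from first, 'g' from second => "bg"
  Position 2: 'c' from first, 'j' from second => "cj"
  Position 3: 'b' from first, 'i' from second => "bi"
  Position 4: 'b' from first, 'i' from second => "bi"
Result: afbgcjbibi

afbgcjbibi


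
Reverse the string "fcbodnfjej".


Input: fcbodnfjej
Reading characters right to left:
  Position 9: 'j'
  Position 8: 'e'
  Position 7: 'j'
  Position 6: 'f'
  Position 5: 'n'
  Position 4: 'd'
  Position 3: 'o'
  Position 2: 'b'
  Position 1: 'c'
  Position 0: 'f'
Reversed: jejfndobcf

jejfndobcf


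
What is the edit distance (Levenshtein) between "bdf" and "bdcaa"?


Computing edit distance: "bdf" -> "bdcaa"
DP table:
           b    d    c    a    a
      0    1    2    3    4    5
  b   1    0    1    2    3    4
  d   2    1    0    1    2    3
  f   3    2    1    1    2    3
Edit distance = dp[3][5] = 3

3


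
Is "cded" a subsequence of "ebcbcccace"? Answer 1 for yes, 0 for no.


Check if "cded" is a subsequence of "ebcbcccace"
Greedy scan:
  Position 0 ('e'): no match needed
  Position 1 ('b'): no match needed
  Position 2 ('c'): matches sub[0] = 'c'
  Position 3 ('b'): no match needed
  Position 4 ('c'): no match needed
  Position 5 ('c'): no match needed
  Position 6 ('c'): no match needed
  Position 7 ('a'): no match needed
  Position 8 ('c'): no match needed
  Position 9 ('e'): no match needed
Only matched 1/4 characters => not a subsequence

0


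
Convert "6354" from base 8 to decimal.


Input: "6354" in base 8
Positional expansion:
  Digit '6' (value 6) x 8^3 = 3072
  Digit '3' (value 3) x 8^2 = 192
  Digit '5' (value 5) x 8^1 = 40
  Digit '4' (value 4) x 8^0 = 4
Sum = 3308

3308


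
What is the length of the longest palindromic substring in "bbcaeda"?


Input: "bbcaeda"
Checking substrings for palindromes:
  [0:2] "bb" (len 2) => palindrome
Longest palindromic substring: "bb" with length 2

2


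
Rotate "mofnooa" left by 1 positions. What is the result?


Input: "mofnooa", rotate left by 1
First 1 characters: "m"
Remaining characters: "ofnooa"
Concatenate remaining + first: "ofnooa" + "m" = "ofnooam"

ofnooam


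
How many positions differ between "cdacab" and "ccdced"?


Comparing "cdacab" and "ccdced" position by position:
  Position 0: 'c' vs 'c' => same
  Position 1: 'd' vs 'c' => DIFFER
  Position 2: 'a' vs 'd' => DIFFER
  Position 3: 'c' vs 'c' => same
  Position 4: 'a' vs 'e' => DIFFER
  Position 5: 'b' vs 'd' => DIFFER
Positions that differ: 4

4


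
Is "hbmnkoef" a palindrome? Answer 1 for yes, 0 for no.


Input: hbmnkoef
Reversed: feoknmbh
  Compare pos 0 ('h') with pos 7 ('f'): MISMATCH
  Compare pos 1 ('b') with pos 6 ('e'): MISMATCH
  Compare pos 2 ('m') with pos 5 ('o'): MISMATCH
  Compare pos 3 ('n') with pos 4 ('k'): MISMATCH
Result: not a palindrome

0


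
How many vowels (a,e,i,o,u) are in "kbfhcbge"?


Input: kbfhcbge
Checking each character:
  'k' at position 0: consonant
  'b' at position 1: consonant
  'f' at position 2: consonant
  'h' at position 3: consonant
  'c' at position 4: consonant
  'b' at position 5: consonant
  'g' at position 6: consonant
  'e' at position 7: vowel (running total: 1)
Total vowels: 1

1


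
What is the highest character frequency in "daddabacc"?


Input: daddabacc
Character counts:
  'a': 3
  'b': 1
  'c': 2
  'd': 3
Maximum frequency: 3

3


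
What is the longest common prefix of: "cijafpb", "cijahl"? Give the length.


Words: cijafpb, cijahl
  Position 0: all 'c' => match
  Position 1: all 'i' => match
  Position 2: all 'j' => match
  Position 3: all 'a' => match
  Position 4: ('f', 'h') => mismatch, stop
LCP = "cija" (length 4)

4


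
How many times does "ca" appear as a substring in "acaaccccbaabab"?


Searching for "ca" in "acaaccccbaabab"
Scanning each position:
  Position 0: "ac" => no
  Position 1: "ca" => MATCH
  Position 2: "aa" => no
  Position 3: "ac" => no
  Position 4: "cc" => no
  Position 5: "cc" => no
  Position 6: "cc" => no
  Position 7: "cb" => no
  Position 8: "ba" => no
  Position 9: "aa" => no
  Position 10: "ab" => no
  Position 11: "ba" => no
  Position 12: "ab" => no
Total occurrences: 1

1


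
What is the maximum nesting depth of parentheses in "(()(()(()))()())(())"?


Input: "(()(()(()))()())(())"
Tracking depth:
  Position 0 '(': depth becomes 1
  Position 1 '(': depth becomes 2
  Position 2 ')': depth becomes 1
  Position 3 '(': depth becomes 2
  Position 4 '(': depth becomes 3
  Position 5 ')': depth becomes 2
  Position 6 '(': depth becomes 3
  Position 7 '(': depth becomes 4
  Position 8 ')': depth becomes 3
  Position 9 ')': depth becomes 2
  Position 10 ')': depth becomes 1
  Position 11 '(': depth becomes 2
  Position 12 ')': depth becomes 1
  Position 13 '(': depth becomes 2
  Position 14 ')': depth becomes 1
  Position 15 ')': depth becomes 0
  Position 16 '(': depth becomes 1
  Position 17 '(': depth becomes 2
  Position 18 ')': depth becomes 1
  Position 19 ')': depth becomes 0
Maximum depth reached: 4

4


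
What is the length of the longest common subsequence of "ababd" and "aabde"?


LCS of "ababd" and "aabde"
DP table:
           a    a    b    d    e
      0    0    0    0    0    0
  a   0    1    1    1    1    1
  b   0    1    1    2    2    2
  a   0    1    2    2    2    2
  b   0    1    2    3    3    3
  d   0    1    2    3    4    4
LCS length = dp[5][5] = 4

4


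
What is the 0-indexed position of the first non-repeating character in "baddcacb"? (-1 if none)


Input: baddcacb
Character frequencies:
  'a': 2
  'b': 2
  'c': 2
  'd': 2
Scanning left to right for freq == 1:
  Position 0 ('b'): freq=2, skip
  Position 1 ('a'): freq=2, skip
  Position 2 ('d'): freq=2, skip
  Position 3 ('d'): freq=2, skip
  Position 4 ('c'): freq=2, skip
  Position 5 ('a'): freq=2, skip
  Position 6 ('c'): freq=2, skip
  Position 7 ('b'): freq=2, skip
  No unique character found => answer = -1

-1


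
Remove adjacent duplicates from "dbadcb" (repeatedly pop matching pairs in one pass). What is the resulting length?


Input: dbadcb
Stack-based adjacent duplicate removal:
  Read 'd': push. Stack: d
  Read 'b': push. Stack: db
  Read 'a': push. Stack: dba
  Read 'd': push. Stack: dbad
  Read 'c': push. Stack: dbadc
  Read 'b': push. Stack: dbadcb
Final stack: "dbadcb" (length 6)

6


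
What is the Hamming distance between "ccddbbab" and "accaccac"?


Comparing "ccddbbab" and "accaccac" position by position:
  Position 0: 'c' vs 'a' => differ
  Position 1: 'c' vs 'c' => same
  Position 2: 'd' vs 'c' => differ
  Position 3: 'd' vs 'a' => differ
  Position 4: 'b' vs 'c' => differ
  Position 5: 'b' vs 'c' => differ
  Position 6: 'a' vs 'a' => same
  Position 7: 'b' vs 'c' => differ
Total differences (Hamming distance): 6

6


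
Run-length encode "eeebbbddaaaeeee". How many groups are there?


Input: eeebbbddaaaeeee
Scanning for consecutive runs:
  Group 1: 'e' x 3 (positions 0-2)
  Group 2: 'b' x 3 (positions 3-5)
  Group 3: 'd' x 2 (positions 6-7)
  Group 4: 'a' x 3 (positions 8-10)
  Group 5: 'e' x 4 (positions 11-14)
Total groups: 5

5


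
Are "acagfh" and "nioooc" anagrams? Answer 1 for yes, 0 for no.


Strings: "acagfh", "nioooc"
Sorted first:  aacfgh
Sorted second: cinooo
Differ at position 0: 'a' vs 'c' => not anagrams

0


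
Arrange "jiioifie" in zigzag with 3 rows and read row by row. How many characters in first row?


Zigzag "jiioifie" into 3 rows:
Placing characters:
  'j' => row 0
  'i' => row 1
  'i' => row 2
  'o' => row 1
  'i' => row 0
  'f' => row 1
  'i' => row 2
  'e' => row 1
Rows:
  Row 0: "ji"
  Row 1: "iofe"
  Row 2: "ii"
First row length: 2

2


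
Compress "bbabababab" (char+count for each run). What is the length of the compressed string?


Input: bbabababab
Runs:
  'b' x 2 => "b2"
  'a' x 1 => "a1"
  'b' x 1 => "b1"
  'a' x 1 => "a1"
  'b' x 1 => "b1"
  'a' x 1 => "a1"
  'b' x 1 => "b1"
  'a' x 1 => "a1"
  'b' x 1 => "b1"
Compressed: "b2a1b1a1b1a1b1a1b1"
Compressed length: 18

18


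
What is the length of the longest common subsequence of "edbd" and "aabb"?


LCS of "edbd" and "aabb"
DP table:
           a    a    b    b
      0    0    0    0    0
  e   0    0    0    0    0
  d   0    0    0    0    0
  b   0    0    0    1    1
  d   0    0    0    1    1
LCS length = dp[4][4] = 1

1


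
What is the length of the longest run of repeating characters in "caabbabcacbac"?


Input: "caabbabcacbac"
Scanning for longest run:
  Position 1 ('a'): new char, reset run to 1
  Position 2 ('a'): continues run of 'a', length=2
  Position 3 ('b'): new char, reset run to 1
  Position 4 ('b'): continues run of 'b', length=2
  Position 5 ('a'): new char, reset run to 1
  Position 6 ('b'): new char, reset run to 1
  Position 7 ('c'): new char, reset run to 1
  Position 8 ('a'): new char, reset run to 1
  Position 9 ('c'): new char, reset run to 1
  Position 10 ('b'): new char, reset run to 1
  Position 11 ('a'): new char, reset run to 1
  Position 12 ('c'): new char, reset run to 1
Longest run: 'a' with length 2

2


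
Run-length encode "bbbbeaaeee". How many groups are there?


Input: bbbbeaaeee
Scanning for consecutive runs:
  Group 1: 'b' x 4 (positions 0-3)
  Group 2: 'e' x 1 (positions 4-4)
  Group 3: 'a' x 2 (positions 5-6)
  Group 4: 'e' x 3 (positions 7-9)
Total groups: 4

4


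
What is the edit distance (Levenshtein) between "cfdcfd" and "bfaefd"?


Computing edit distance: "cfdcfd" -> "bfaefd"
DP table:
           b    f    a    e    f    d
      0    1    2    3    4    5    6
  c   1    1    2    3    4    5    6
  f   2    2    1    2    3    4    5
  d   3    3    2    2    3    4    4
  c   4    4    3    3    3    4    5
  f   5    5    4    4    4    3    4
  d   6    6    5    5    5    4    3
Edit distance = dp[6][6] = 3

3


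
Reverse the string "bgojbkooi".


Input: bgojbkooi
Reading characters right to left:
  Position 8: 'i'
  Position 7: 'o'
  Position 6: 'o'
  Position 5: 'k'
  Position 4: 'b'
  Position 3: 'j'
  Position 2: 'o'
  Position 1: 'g'
  Position 0: 'b'
Reversed: iookbjogb

iookbjogb


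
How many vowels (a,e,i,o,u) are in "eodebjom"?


Input: eodebjom
Checking each character:
  'e' at position 0: vowel (running total: 1)
  'o' at position 1: vowel (running total: 2)
  'd' at position 2: consonant
  'e' at position 3: vowel (running total: 3)
  'b' at position 4: consonant
  'j' at position 5: consonant
  'o' at position 6: vowel (running total: 4)
  'm' at position 7: consonant
Total vowels: 4

4


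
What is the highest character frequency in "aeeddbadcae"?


Input: aeeddbadcae
Character counts:
  'a': 3
  'b': 1
  'c': 1
  'd': 3
  'e': 3
Maximum frequency: 3

3


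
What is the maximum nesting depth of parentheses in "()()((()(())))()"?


Input: "()()((()(())))()"
Tracking depth:
  Position 0 '(': depth becomes 1
  Position 1 ')': depth becomes 0
  Position 2 '(': depth becomes 1
  Position 3 ')': depth becomes 0
  Position 4 '(': depth becomes 1
  Position 5 '(': depth becomes 2
  Position 6 '(': depth becomes 3
  Position 7 ')': depth becomes 2
  Position 8 '(': depth becomes 3
  Position 9 '(': depth becomes 4
  Position 10 ')': depth becomes 3
  Position 11 ')': depth becomes 2
  Position 12 ')': depth becomes 1
  Position 13 ')': depth becomes 0
  Position 14 '(': depth becomes 1
  Position 15 ')': depth becomes 0
Maximum depth reached: 4

4


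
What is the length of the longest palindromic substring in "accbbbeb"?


Input: "accbbbeb"
Checking substrings for palindromes:
  [3:6] "bbb" (len 3) => palindrome
  [5:8] "beb" (len 3) => palindrome
  [1:3] "cc" (len 2) => palindrome
  [3:5] "bb" (len 2) => palindrome
  [4:6] "bb" (len 2) => palindrome
Longest palindromic substring: "bbb" with length 3

3


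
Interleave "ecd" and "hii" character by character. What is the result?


Interleaving "ecd" and "hii":
  Position 0: 'e' from first, 'h' from second => "eh"
  Position 1: 'c' from first, 'i' from second => "ci"
  Position 2: 'd' from first, 'i' from second => "di"
Result: ehcidi

ehcidi


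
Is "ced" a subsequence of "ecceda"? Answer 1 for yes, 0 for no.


Check if "ced" is a subsequence of "ecceda"
Greedy scan:
  Position 0 ('e'): no match needed
  Position 1 ('c'): matches sub[0] = 'c'
  Position 2 ('c'): no match needed
  Position 3 ('e'): matches sub[1] = 'e'
  Position 4 ('d'): matches sub[2] = 'd'
  Position 5 ('a'): no match needed
All 3 characters matched => is a subsequence

1


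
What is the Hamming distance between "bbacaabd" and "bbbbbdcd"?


Comparing "bbacaabd" and "bbbbbdcd" position by position:
  Position 0: 'b' vs 'b' => same
  Position 1: 'b' vs 'b' => same
  Position 2: 'a' vs 'b' => differ
  Position 3: 'c' vs 'b' => differ
  Position 4: 'a' vs 'b' => differ
  Position 5: 'a' vs 'd' => differ
  Position 6: 'b' vs 'c' => differ
  Position 7: 'd' vs 'd' => same
Total differences (Hamming distance): 5

5


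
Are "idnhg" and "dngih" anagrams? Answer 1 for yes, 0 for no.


Strings: "idnhg", "dngih"
Sorted first:  dghin
Sorted second: dghin
Sorted forms match => anagrams

1


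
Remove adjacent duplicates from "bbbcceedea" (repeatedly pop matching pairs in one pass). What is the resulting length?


Input: bbbcceedea
Stack-based adjacent duplicate removal:
  Read 'b': push. Stack: b
  Read 'b': matches stack top 'b' => pop. Stack: (empty)
  Read 'b': push. Stack: b
  Read 'c': push. Stack: bc
  Read 'c': matches stack top 'c' => pop. Stack: b
  Read 'e': push. Stack: be
  Read 'e': matches stack top 'e' => pop. Stack: b
  Read 'd': push. Stack: bd
  Read 'e': push. Stack: bde
  Read 'a': push. Stack: bdea
Final stack: "bdea" (length 4)

4


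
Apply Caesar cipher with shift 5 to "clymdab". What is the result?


Caesar cipher: shift "clymdab" by 5
  'c' (pos 2) + 5 = pos 7 = 'h'
  'l' (pos 11) + 5 = pos 16 = 'q'
  'y' (pos 24) + 5 = pos 3 = 'd'
  'm' (pos 12) + 5 = pos 17 = 'r'
  'd' (pos 3) + 5 = pos 8 = 'i'
  'a' (pos 0) + 5 = pos 5 = 'f'
  'b' (pos 1) + 5 = pos 6 = 'g'
Result: hqdrifg

hqdrifg


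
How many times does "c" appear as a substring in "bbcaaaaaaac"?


Searching for "c" in "bbcaaaaaaac"
Scanning each position:
  Position 0: "b" => no
  Position 1: "b" => no
  Position 2: "c" => MATCH
  Position 3: "a" => no
  Position 4: "a" => no
  Position 5: "a" => no
  Position 6: "a" => no
  Position 7: "a" => no
  Position 8: "a" => no
  Position 9: "a" => no
  Position 10: "c" => MATCH
Total occurrences: 2

2


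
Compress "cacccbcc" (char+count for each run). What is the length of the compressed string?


Input: cacccbcc
Runs:
  'c' x 1 => "c1"
  'a' x 1 => "a1"
  'c' x 3 => "c3"
  'b' x 1 => "b1"
  'c' x 2 => "c2"
Compressed: "c1a1c3b1c2"
Compressed length: 10

10


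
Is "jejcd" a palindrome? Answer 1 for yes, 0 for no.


Input: jejcd
Reversed: dcjej
  Compare pos 0 ('j') with pos 4 ('d'): MISMATCH
  Compare pos 1 ('e') with pos 3 ('c'): MISMATCH
Result: not a palindrome

0


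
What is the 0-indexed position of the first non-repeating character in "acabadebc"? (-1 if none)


Input: acabadebc
Character frequencies:
  'a': 3
  'b': 2
  'c': 2
  'd': 1
  'e': 1
Scanning left to right for freq == 1:
  Position 0 ('a'): freq=3, skip
  Position 1 ('c'): freq=2, skip
  Position 2 ('a'): freq=3, skip
  Position 3 ('b'): freq=2, skip
  Position 4 ('a'): freq=3, skip
  Position 5 ('d'): unique! => answer = 5

5


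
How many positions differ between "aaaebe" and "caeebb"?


Comparing "aaaebe" and "caeebb" position by position:
  Position 0: 'a' vs 'c' => DIFFER
  Position 1: 'a' vs 'a' => same
  Position 2: 'a' vs 'e' => DIFFER
  Position 3: 'e' vs 'e' => same
  Position 4: 'b' vs 'b' => same
  Position 5: 'e' vs 'b' => DIFFER
Positions that differ: 3

3


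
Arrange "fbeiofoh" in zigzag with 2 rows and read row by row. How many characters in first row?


Zigzag "fbeiofoh" into 2 rows:
Placing characters:
  'f' => row 0
  'b' => row 1
  'e' => row 0
  'i' => row 1
  'o' => row 0
  'f' => row 1
  'o' => row 0
  'h' => row 1
Rows:
  Row 0: "feoo"
  Row 1: "bifh"
First row length: 4

4


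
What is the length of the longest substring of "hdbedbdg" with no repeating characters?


Input: "hdbedbdg"
Sliding window (track last position of each char):
  Position 0 ('h'): window [0,0] length 1 -- new best
  Position 1 ('d'): window [0,1] length 2 -- new best
  Position 2 ('b'): window [0,2] length 3 -- new best
  Position 3 ('e'): window [0,3] length 4 -- new best
  Position 4 ('d'): repeat (last at 1), move window start to 2
  Position 4 ('d'): window [2,4] length 3
  Position 5 ('b'): repeat (last at 2), move window start to 3
  Position 5 ('b'): window [3,5] length 3
  Position 6 ('d'): repeat (last at 4), move window start to 5
  Position 6 ('d'): window [5,6] length 2
  Position 7 ('g'): window [5,7] length 3
Longest substring with no repeats: "hdbe" with length 4

4


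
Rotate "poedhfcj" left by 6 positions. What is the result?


Input: "poedhfcj", rotate left by 6
First 6 characters: "poedhf"
Remaining characters: "cj"
Concatenate remaining + first: "cj" + "poedhf" = "cjpoedhf"

cjpoedhf


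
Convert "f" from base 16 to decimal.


Input: "f" in base 16
Positional expansion:
  Digit 'f' (value 15) x 16^0 = 15
Sum = 15

15


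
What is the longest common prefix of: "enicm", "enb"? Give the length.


Words: enicm, enb
  Position 0: all 'e' => match
  Position 1: all 'n' => match
  Position 2: ('i', 'b') => mismatch, stop
LCP = "en" (length 2)

2


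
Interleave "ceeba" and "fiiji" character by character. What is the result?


Interleaving "ceeba" and "fiiji":
  Position 0: 'c' from first, 'f' from second => "cf"
  Position 1: 'e' from first, 'i' from second => "ei"
  Position 2: 'e' from first, 'i' from second => "ei"
  Position 3: 'b' from first, 'j' from second => "bj"
  Position 4: 'a' from first, 'i' from second => "ai"
Result: cfeieibjai

cfeieibjai


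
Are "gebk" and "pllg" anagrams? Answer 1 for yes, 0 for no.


Strings: "gebk", "pllg"
Sorted first:  begk
Sorted second: gllp
Differ at position 0: 'b' vs 'g' => not anagrams

0


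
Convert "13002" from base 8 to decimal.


Input: "13002" in base 8
Positional expansion:
  Digit '1' (value 1) x 8^4 = 4096
  Digit '3' (value 3) x 8^3 = 1536
  Digit '0' (value 0) x 8^2 = 0
  Digit '0' (value 0) x 8^1 = 0
  Digit '2' (value 2) x 8^0 = 2
Sum = 5634

5634


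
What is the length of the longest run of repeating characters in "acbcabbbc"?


Input: "acbcabbbc"
Scanning for longest run:
  Position 1 ('c'): new char, reset run to 1
  Position 2 ('b'): new char, reset run to 1
  Position 3 ('c'): new char, reset run to 1
  Position 4 ('a'): new char, reset run to 1
  Position 5 ('b'): new char, reset run to 1
  Position 6 ('b'): continues run of 'b', length=2
  Position 7 ('b'): continues run of 'b', length=3
  Position 8 ('c'): new char, reset run to 1
Longest run: 'b' with length 3

3


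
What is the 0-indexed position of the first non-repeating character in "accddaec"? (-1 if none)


Input: accddaec
Character frequencies:
  'a': 2
  'c': 3
  'd': 2
  'e': 1
Scanning left to right for freq == 1:
  Position 0 ('a'): freq=2, skip
  Position 1 ('c'): freq=3, skip
  Position 2 ('c'): freq=3, skip
  Position 3 ('d'): freq=2, skip
  Position 4 ('d'): freq=2, skip
  Position 5 ('a'): freq=2, skip
  Position 6 ('e'): unique! => answer = 6

6


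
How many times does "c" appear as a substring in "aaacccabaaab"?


Searching for "c" in "aaacccabaaab"
Scanning each position:
  Position 0: "a" => no
  Position 1: "a" => no
  Position 2: "a" => no
  Position 3: "c" => MATCH
  Position 4: "c" => MATCH
  Position 5: "c" => MATCH
  Position 6: "a" => no
  Position 7: "b" => no
  Position 8: "a" => no
  Position 9: "a" => no
  Position 10: "a" => no
  Position 11: "b" => no
Total occurrences: 3

3


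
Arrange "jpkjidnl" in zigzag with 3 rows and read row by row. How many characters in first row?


Zigzag "jpkjidnl" into 3 rows:
Placing characters:
  'j' => row 0
  'p' => row 1
  'k' => row 2
  'j' => row 1
  'i' => row 0
  'd' => row 1
  'n' => row 2
  'l' => row 1
Rows:
  Row 0: "ji"
  Row 1: "pjdl"
  Row 2: "kn"
First row length: 2

2


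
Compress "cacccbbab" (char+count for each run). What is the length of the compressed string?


Input: cacccbbab
Runs:
  'c' x 1 => "c1"
  'a' x 1 => "a1"
  'c' x 3 => "c3"
  'b' x 2 => "b2"
  'a' x 1 => "a1"
  'b' x 1 => "b1"
Compressed: "c1a1c3b2a1b1"
Compressed length: 12

12


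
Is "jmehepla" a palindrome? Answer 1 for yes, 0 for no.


Input: jmehepla
Reversed: alpehemj
  Compare pos 0 ('j') with pos 7 ('a'): MISMATCH
  Compare pos 1 ('m') with pos 6 ('l'): MISMATCH
  Compare pos 2 ('e') with pos 5 ('p'): MISMATCH
  Compare pos 3 ('h') with pos 4 ('e'): MISMATCH
Result: not a palindrome

0


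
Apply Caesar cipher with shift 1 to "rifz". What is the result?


Caesar cipher: shift "rifz" by 1
  'r' (pos 17) + 1 = pos 18 = 's'
  'i' (pos 8) + 1 = pos 9 = 'j'
  'f' (pos 5) + 1 = pos 6 = 'g'
  'z' (pos 25) + 1 = pos 0 = 'a'
Result: sjga

sjga


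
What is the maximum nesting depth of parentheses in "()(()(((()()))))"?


Input: "()(()(((()()))))"
Tracking depth:
  Position 0 '(': depth becomes 1
  Position 1 ')': depth becomes 0
  Position 2 '(': depth becomes 1
  Position 3 '(': depth becomes 2
  Position 4 ')': depth becomes 1
  Position 5 '(': depth becomes 2
  Position 6 '(': depth becomes 3
  Position 7 '(': depth becomes 4
  Position 8 '(': depth becomes 5
  Position 9 ')': depth becomes 4
  Position 10 '(': depth becomes 5
  Position 11 ')': depth becomes 4
  Position 12 ')': depth becomes 3
  Position 13 ')': depth becomes 2
  Position 14 ')': depth becomes 1
  Position 15 ')': depth becomes 0
Maximum depth reached: 5

5


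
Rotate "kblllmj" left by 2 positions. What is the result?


Input: "kblllmj", rotate left by 2
First 2 characters: "kb"
Remaining characters: "lllmj"
Concatenate remaining + first: "lllmj" + "kb" = "lllmjkb"

lllmjkb


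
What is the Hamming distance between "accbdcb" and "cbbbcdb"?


Comparing "accbdcb" and "cbbbcdb" position by position:
  Position 0: 'a' vs 'c' => differ
  Position 1: 'c' vs 'b' => differ
  Position 2: 'c' vs 'b' => differ
  Position 3: 'b' vs 'b' => same
  Position 4: 'd' vs 'c' => differ
  Position 5: 'c' vs 'd' => differ
  Position 6: 'b' vs 'b' => same
Total differences (Hamming distance): 5

5


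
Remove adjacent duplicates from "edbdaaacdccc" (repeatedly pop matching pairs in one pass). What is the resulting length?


Input: edbdaaacdccc
Stack-based adjacent duplicate removal:
  Read 'e': push. Stack: e
  Read 'd': push. Stack: ed
  Read 'b': push. Stack: edb
  Read 'd': push. Stack: edbd
  Read 'a': push. Stack: edbda
  Read 'a': matches stack top 'a' => pop. Stack: edbd
  Read 'a': push. Stack: edbda
  Read 'c': push. Stack: edbdac
  Read 'd': push. Stack: edbdacd
  Read 'c': push. Stack: edbdacdc
  Read 'c': matches stack top 'c' => pop. Stack: edbdacd
  Read 'c': push. Stack: edbdacdc
Final stack: "edbdacdc" (length 8)

8


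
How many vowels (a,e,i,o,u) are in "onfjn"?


Input: onfjn
Checking each character:
  'o' at position 0: vowel (running total: 1)
  'n' at position 1: consonant
  'f' at position 2: consonant
  'j' at position 3: consonant
  'n' at position 4: consonant
Total vowels: 1

1


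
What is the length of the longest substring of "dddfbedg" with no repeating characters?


Input: "dddfbedg"
Sliding window (track last position of each char):
  Position 0 ('d'): window [0,0] length 1 -- new best
  Position 1 ('d'): repeat (last at 0), move window start to 1
  Position 1 ('d'): window [1,1] length 1
  Position 2 ('d'): repeat (last at 1), move window start to 2
  Position 2 ('d'): window [2,2] length 1
  Position 3 ('f'): window [2,3] length 2 -- new best
  Position 4 ('b'): window [2,4] length 3 -- new best
  Position 5 ('e'): window [2,5] length 4 -- new best
  Position 6 ('d'): repeat (last at 2), move window start to 3
  Position 6 ('d'): window [3,6] length 4
  Position 7 ('g'): window [3,7] length 5 -- new best
Longest substring with no repeats: "fbedg" with length 5

5


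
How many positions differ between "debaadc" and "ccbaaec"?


Comparing "debaadc" and "ccbaaec" position by position:
  Position 0: 'd' vs 'c' => DIFFER
  Position 1: 'e' vs 'c' => DIFFER
  Position 2: 'b' vs 'b' => same
  Position 3: 'a' vs 'a' => same
  Position 4: 'a' vs 'a' => same
  Position 5: 'd' vs 'e' => DIFFER
  Position 6: 'c' vs 'c' => same
Positions that differ: 3

3


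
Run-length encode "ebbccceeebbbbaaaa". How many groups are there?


Input: ebbccceeebbbbaaaa
Scanning for consecutive runs:
  Group 1: 'e' x 1 (positions 0-0)
  Group 2: 'b' x 2 (positions 1-2)
  Group 3: 'c' x 3 (positions 3-5)
  Group 4: 'e' x 3 (positions 6-8)
  Group 5: 'b' x 4 (positions 9-12)
  Group 6: 'a' x 4 (positions 13-16)
Total groups: 6

6


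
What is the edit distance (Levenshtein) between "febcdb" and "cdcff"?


Computing edit distance: "febcdb" -> "cdcff"
DP table:
           c    d    c    f    f
      0    1    2    3    4    5
  f   1    1    2    3    3    4
  e   2    2    2    3    4    4
  b   3    3    3    3    4    5
  c   4    3    4    3    4    5
  d   5    4    3    4    4    5
  b   6    5    4    4    5    5
Edit distance = dp[6][5] = 5

5


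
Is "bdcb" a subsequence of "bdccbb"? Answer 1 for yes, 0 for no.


Check if "bdcb" is a subsequence of "bdccbb"
Greedy scan:
  Position 0 ('b'): matches sub[0] = 'b'
  Position 1 ('d'): matches sub[1] = 'd'
  Position 2 ('c'): matches sub[2] = 'c'
  Position 3 ('c'): no match needed
  Position 4 ('b'): matches sub[3] = 'b'
  Position 5 ('b'): no match needed
All 4 characters matched => is a subsequence

1


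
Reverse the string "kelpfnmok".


Input: kelpfnmok
Reading characters right to left:
  Position 8: 'k'
  Position 7: 'o'
  Position 6: 'm'
  Position 5: 'n'
  Position 4: 'f'
  Position 3: 'p'
  Position 2: 'l'
  Position 1: 'e'
  Position 0: 'k'
Reversed: komnfplek

komnfplek


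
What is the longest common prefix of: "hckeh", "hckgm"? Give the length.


Words: hckeh, hckgm
  Position 0: all 'h' => match
  Position 1: all 'c' => match
  Position 2: all 'k' => match
  Position 3: ('e', 'g') => mismatch, stop
LCP = "hck" (length 3)

3


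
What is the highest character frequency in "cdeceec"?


Input: cdeceec
Character counts:
  'c': 3
  'd': 1
  'e': 3
Maximum frequency: 3

3


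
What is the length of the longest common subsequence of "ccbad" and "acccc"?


LCS of "ccbad" and "acccc"
DP table:
           a    c    c    c    c
      0    0    0    0    0    0
  c   0    0    1    1    1    1
  c   0    0    1    2    2    2
  b   0    0    1    2    2    2
  a   0    1    1    2    2    2
  d   0    1    1    2    2    2
LCS length = dp[5][5] = 2

2


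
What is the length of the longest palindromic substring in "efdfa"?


Input: "efdfa"
Checking substrings for palindromes:
  [1:4] "fdf" (len 3) => palindrome
Longest palindromic substring: "fdf" with length 3

3


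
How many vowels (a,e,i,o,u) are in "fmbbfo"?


Input: fmbbfo
Checking each character:
  'f' at position 0: consonant
  'm' at position 1: consonant
  'b' at position 2: consonant
  'b' at position 3: consonant
  'f' at position 4: consonant
  'o' at position 5: vowel (running total: 1)
Total vowels: 1

1


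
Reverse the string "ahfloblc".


Input: ahfloblc
Reading characters right to left:
  Position 7: 'c'
  Position 6: 'l'
  Position 5: 'b'
  Position 4: 'o'
  Position 3: 'l'
  Position 2: 'f'
  Position 1: 'h'
  Position 0: 'a'
Reversed: clbolfha

clbolfha


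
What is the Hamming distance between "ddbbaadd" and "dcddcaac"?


Comparing "ddbbaadd" and "dcddcaac" position by position:
  Position 0: 'd' vs 'd' => same
  Position 1: 'd' vs 'c' => differ
  Position 2: 'b' vs 'd' => differ
  Position 3: 'b' vs 'd' => differ
  Position 4: 'a' vs 'c' => differ
  Position 5: 'a' vs 'a' => same
  Position 6: 'd' vs 'a' => differ
  Position 7: 'd' vs 'c' => differ
Total differences (Hamming distance): 6

6


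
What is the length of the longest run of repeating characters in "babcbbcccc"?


Input: "babcbbcccc"
Scanning for longest run:
  Position 1 ('a'): new char, reset run to 1
  Position 2 ('b'): new char, reset run to 1
  Position 3 ('c'): new char, reset run to 1
  Position 4 ('b'): new char, reset run to 1
  Position 5 ('b'): continues run of 'b', length=2
  Position 6 ('c'): new char, reset run to 1
  Position 7 ('c'): continues run of 'c', length=2
  Position 8 ('c'): continues run of 'c', length=3
  Position 9 ('c'): continues run of 'c', length=4
Longest run: 'c' with length 4

4


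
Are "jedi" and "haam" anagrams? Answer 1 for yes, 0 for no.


Strings: "jedi", "haam"
Sorted first:  deij
Sorted second: aahm
Differ at position 0: 'd' vs 'a' => not anagrams

0


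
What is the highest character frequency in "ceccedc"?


Input: ceccedc
Character counts:
  'c': 4
  'd': 1
  'e': 2
Maximum frequency: 4

4


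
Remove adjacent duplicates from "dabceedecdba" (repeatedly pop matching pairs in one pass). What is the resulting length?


Input: dabceedecdba
Stack-based adjacent duplicate removal:
  Read 'd': push. Stack: d
  Read 'a': push. Stack: da
  Read 'b': push. Stack: dab
  Read 'c': push. Stack: dabc
  Read 'e': push. Stack: dabce
  Read 'e': matches stack top 'e' => pop. Stack: dabc
  Read 'd': push. Stack: dabcd
  Read 'e': push. Stack: dabcde
  Read 'c': push. Stack: dabcdec
  Read 'd': push. Stack: dabcdecd
  Read 'b': push. Stack: dabcdecdb
  Read 'a': push. Stack: dabcdecdba
Final stack: "dabcdecdba" (length 10)

10


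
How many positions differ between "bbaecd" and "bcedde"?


Comparing "bbaecd" and "bcedde" position by position:
  Position 0: 'b' vs 'b' => same
  Position 1: 'b' vs 'c' => DIFFER
  Position 2: 'a' vs 'e' => DIFFER
  Position 3: 'e' vs 'd' => DIFFER
  Position 4: 'c' vs 'd' => DIFFER
  Position 5: 'd' vs 'e' => DIFFER
Positions that differ: 5

5


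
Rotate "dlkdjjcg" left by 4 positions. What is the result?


Input: "dlkdjjcg", rotate left by 4
First 4 characters: "dlkd"
Remaining characters: "jjcg"
Concatenate remaining + first: "jjcg" + "dlkd" = "jjcgdlkd"

jjcgdlkd


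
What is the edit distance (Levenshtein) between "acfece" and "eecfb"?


Computing edit distance: "acfece" -> "eecfb"
DP table:
           e    e    c    f    b
      0    1    2    3    4    5
  a   1    1    2    3    4    5
  c   2    2    2    2    3    4
  f   3    3    3    3    2    3
  e   4    3    3    4    3    3
  c   5    4    4    3    4    4
  e   6    5    4    4    4    5
Edit distance = dp[6][5] = 5

5


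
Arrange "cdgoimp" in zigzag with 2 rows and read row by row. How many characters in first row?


Zigzag "cdgoimp" into 2 rows:
Placing characters:
  'c' => row 0
  'd' => row 1
  'g' => row 0
  'o' => row 1
  'i' => row 0
  'm' => row 1
  'p' => row 0
Rows:
  Row 0: "cgip"
  Row 1: "dom"
First row length: 4

4


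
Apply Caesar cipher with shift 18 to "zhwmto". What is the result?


Caesar cipher: shift "zhwmto" by 18
  'z' (pos 25) + 18 = pos 17 = 'r'
  'h' (pos 7) + 18 = pos 25 = 'z'
  'w' (pos 22) + 18 = pos 14 = 'o'
  'm' (pos 12) + 18 = pos 4 = 'e'
  't' (pos 19) + 18 = pos 11 = 'l'
  'o' (pos 14) + 18 = pos 6 = 'g'
Result: rzoelg

rzoelg


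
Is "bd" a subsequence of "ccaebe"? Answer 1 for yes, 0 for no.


Check if "bd" is a subsequence of "ccaebe"
Greedy scan:
  Position 0 ('c'): no match needed
  Position 1 ('c'): no match needed
  Position 2 ('a'): no match needed
  Position 3 ('e'): no match needed
  Position 4 ('b'): matches sub[0] = 'b'
  Position 5 ('e'): no match needed
Only matched 1/2 characters => not a subsequence

0


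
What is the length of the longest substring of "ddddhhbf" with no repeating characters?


Input: "ddddhhbf"
Sliding window (track last position of each char):
  Position 0 ('d'): window [0,0] length 1 -- new best
  Position 1 ('d'): repeat (last at 0), move window start to 1
  Position 1 ('d'): window [1,1] length 1
  Position 2 ('d'): repeat (last at 1), move window start to 2
  Position 2 ('d'): window [2,2] length 1
  Position 3 ('d'): repeat (last at 2), move window start to 3
  Position 3 ('d'): window [3,3] length 1
  Position 4 ('h'): window [3,4] length 2 -- new best
  Position 5 ('h'): repeat (last at 4), move window start to 5
  Position 5 ('h'): window [5,5] length 1
  Position 6 ('b'): window [5,6] length 2
  Position 7 ('f'): window [5,7] length 3 -- new best
Longest substring with no repeats: "hbf" with length 3

3


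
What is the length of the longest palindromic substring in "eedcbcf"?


Input: "eedcbcf"
Checking substrings for palindromes:
  [3:6] "cbc" (len 3) => palindrome
  [0:2] "ee" (len 2) => palindrome
Longest palindromic substring: "cbc" with length 3

3


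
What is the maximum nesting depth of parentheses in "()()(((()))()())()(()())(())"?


Input: "()()(((()))()())()(()())(())"
Tracking depth:
  Position 0 '(': depth becomes 1
  Position 1 ')': depth becomes 0
  Position 2 '(': depth becomes 1
  Position 3 ')': depth becomes 0
  Position 4 '(': depth becomes 1
  Position 5 '(': depth becomes 2
  Position 6 '(': depth becomes 3
  Position 7 '(': depth becomes 4
  Position 8 ')': depth becomes 3
  Position 9 ')': depth becomes 2
  Position 10 ')': depth becomes 1
  Position 11 '(': depth becomes 2
  Position 12 ')': depth becomes 1
  Position 13 '(': depth becomes 2
  Position 14 ')': depth becomes 1
  Position 15 ')': depth becomes 0
  Position 16 '(': depth becomes 1
  Position 17 ')': depth becomes 0
  Position 18 '(': depth becomes 1
  Position 19 '(': depth becomes 2
  Position 20 ')': depth becomes 1
  Position 21 '(': depth becomes 2
  Position 22 ')': depth becomes 1
  Position 23 ')': depth becomes 0
  Position 24 '(': depth becomes 1
  Position 25 '(': depth becomes 2
  Position 26 ')': depth becomes 1
  Position 27 ')': depth becomes 0
Maximum depth reached: 4

4


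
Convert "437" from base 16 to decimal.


Input: "437" in base 16
Positional expansion:
  Digit '4' (value 4) x 16^2 = 1024
  Digit '3' (value 3) x 16^1 = 48
  Digit '7' (value 7) x 16^0 = 7
Sum = 1079

1079


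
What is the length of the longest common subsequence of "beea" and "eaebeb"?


LCS of "beea" and "eaebeb"
DP table:
           e    a    e    b    e    b
      0    0    0    0    0    0    0
  b   0    0    0    0    1    1    1
  e   0    1    1    1    1    2    2
  e   0    1    1    2    2    2    2
  a   0    1    2    2    2    2    2
LCS length = dp[4][6] = 2

2


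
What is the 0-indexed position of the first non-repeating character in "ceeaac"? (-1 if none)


Input: ceeaac
Character frequencies:
  'a': 2
  'c': 2
  'e': 2
Scanning left to right for freq == 1:
  Position 0 ('c'): freq=2, skip
  Position 1 ('e'): freq=2, skip
  Position 2 ('e'): freq=2, skip
  Position 3 ('a'): freq=2, skip
  Position 4 ('a'): freq=2, skip
  Position 5 ('c'): freq=2, skip
  No unique character found => answer = -1

-1
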